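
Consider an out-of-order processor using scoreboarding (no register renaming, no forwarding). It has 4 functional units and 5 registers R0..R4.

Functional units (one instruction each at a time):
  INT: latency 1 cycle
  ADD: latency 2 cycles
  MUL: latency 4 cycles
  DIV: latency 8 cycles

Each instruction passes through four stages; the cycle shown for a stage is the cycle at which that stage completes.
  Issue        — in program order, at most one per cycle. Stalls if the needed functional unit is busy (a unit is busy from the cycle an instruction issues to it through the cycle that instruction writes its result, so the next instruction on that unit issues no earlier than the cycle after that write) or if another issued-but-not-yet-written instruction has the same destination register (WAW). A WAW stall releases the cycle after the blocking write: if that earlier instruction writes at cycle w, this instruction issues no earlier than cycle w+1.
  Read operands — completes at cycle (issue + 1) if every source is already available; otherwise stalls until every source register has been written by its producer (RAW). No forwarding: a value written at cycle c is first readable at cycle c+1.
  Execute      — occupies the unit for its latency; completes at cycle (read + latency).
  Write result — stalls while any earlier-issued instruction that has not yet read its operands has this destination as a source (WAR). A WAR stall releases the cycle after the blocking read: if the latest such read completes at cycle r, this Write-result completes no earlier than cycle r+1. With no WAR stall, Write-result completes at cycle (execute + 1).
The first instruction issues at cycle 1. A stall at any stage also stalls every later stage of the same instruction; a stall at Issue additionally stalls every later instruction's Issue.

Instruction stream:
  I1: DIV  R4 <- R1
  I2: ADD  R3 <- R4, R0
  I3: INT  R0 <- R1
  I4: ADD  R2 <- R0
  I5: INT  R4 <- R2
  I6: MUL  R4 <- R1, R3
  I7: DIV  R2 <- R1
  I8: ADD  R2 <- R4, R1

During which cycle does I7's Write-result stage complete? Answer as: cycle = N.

cycle = 35

I1 -> (1, 2, 10, 11)
I2 -> (2, 12, 14, 15)  // RAW R4: wait I1 write@11
I3 -> (3, 4, 5, 13)  // WAR R0: wait I2 read@12
I4 -> (16, 17, 19, 20)  // struct: ADD busy until I2 writes@15
I5 -> (17, 21, 22, 23)  // RAW R2: wait I4 write@20
I6 -> (24, 25, 29, 30)  // WAW R4: wait I5 write@23
I7 -> (25, 26, 34, 35)
I8 -> (36, 37, 39, 40)  // WAW R2: wait I7 write@35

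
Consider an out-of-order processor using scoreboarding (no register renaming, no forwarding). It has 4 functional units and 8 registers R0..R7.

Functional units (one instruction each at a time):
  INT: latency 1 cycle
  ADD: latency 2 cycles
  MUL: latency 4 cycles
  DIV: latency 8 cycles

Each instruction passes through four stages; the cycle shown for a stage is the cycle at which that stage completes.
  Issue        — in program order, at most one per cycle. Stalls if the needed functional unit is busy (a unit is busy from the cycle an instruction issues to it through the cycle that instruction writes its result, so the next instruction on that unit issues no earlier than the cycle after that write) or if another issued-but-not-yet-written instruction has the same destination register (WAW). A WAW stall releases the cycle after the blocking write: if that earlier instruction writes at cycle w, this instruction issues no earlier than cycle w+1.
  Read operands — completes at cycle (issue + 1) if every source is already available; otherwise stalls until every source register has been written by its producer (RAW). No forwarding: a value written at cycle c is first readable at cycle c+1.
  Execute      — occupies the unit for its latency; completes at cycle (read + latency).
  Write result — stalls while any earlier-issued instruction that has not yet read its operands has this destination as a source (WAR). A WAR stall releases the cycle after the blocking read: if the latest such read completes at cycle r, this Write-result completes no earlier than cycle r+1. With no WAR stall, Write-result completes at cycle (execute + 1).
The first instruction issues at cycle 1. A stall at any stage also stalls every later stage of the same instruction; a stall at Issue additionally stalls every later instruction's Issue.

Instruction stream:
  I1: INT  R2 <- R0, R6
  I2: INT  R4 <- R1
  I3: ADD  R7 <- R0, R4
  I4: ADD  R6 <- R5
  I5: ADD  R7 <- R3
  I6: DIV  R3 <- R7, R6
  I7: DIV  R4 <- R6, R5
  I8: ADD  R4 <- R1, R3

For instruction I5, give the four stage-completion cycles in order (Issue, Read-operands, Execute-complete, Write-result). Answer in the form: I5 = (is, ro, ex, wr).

I5 = (18, 19, 21, 22)

I1  is:1  ro:2  ex:3  wr:4
I2  is:5  ro:6  ex:7  wr:8  — struct: INT busy until I1 writes@4
I3  is:6  ro:9  ex:11  wr:12  — RAW R4: wait I2 write@8
I4  is:13  ro:14  ex:16  wr:17  — struct: ADD busy until I3 writes@12
I5  is:18  ro:19  ex:21  wr:22  — struct: ADD busy until I4 writes@17
I6  is:19  ro:23  ex:31  wr:32  — RAW R7: wait I5 write@22
I7  is:33  ro:34  ex:42  wr:43  — struct: DIV busy until I6 writes@32
I8  is:44  ro:45  ex:47  wr:48  — WAW R4: wait I7 write@43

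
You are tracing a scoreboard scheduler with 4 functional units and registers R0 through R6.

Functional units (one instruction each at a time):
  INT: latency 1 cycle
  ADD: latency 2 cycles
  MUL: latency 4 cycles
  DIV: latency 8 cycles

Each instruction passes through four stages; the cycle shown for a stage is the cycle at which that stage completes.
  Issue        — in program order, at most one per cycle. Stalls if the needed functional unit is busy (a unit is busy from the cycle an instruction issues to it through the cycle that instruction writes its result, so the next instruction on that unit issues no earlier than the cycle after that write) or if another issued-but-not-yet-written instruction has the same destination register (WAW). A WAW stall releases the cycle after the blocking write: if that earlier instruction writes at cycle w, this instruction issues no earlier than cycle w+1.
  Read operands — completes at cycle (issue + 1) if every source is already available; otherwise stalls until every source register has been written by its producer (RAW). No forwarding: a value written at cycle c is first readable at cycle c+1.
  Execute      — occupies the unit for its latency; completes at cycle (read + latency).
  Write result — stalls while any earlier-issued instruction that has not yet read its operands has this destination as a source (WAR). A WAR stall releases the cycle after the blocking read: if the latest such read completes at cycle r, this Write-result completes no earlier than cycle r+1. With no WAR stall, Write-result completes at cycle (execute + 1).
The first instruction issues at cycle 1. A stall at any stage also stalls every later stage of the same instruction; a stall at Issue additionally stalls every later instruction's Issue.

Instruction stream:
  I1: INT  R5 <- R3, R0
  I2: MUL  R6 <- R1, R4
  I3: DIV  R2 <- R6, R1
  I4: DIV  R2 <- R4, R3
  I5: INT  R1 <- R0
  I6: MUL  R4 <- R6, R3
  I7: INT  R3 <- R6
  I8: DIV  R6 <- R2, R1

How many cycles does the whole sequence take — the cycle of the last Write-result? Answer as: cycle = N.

c1: I1 dispatched to INT
c2: I1 operands ready | I2 dispatched to MUL
c3: I1 complete | I2 operands ready | I3 dispatched to DIV
c4: R5←I1
c7: I2 complete
c8: R6←I2
c9: I3 operands ready
c17: I3 complete
c18: R2←I3
c19: I4 dispatched to DIV
c20: I4 operands ready | I5 dispatched to INT
c21: I5 operands ready | I6 dispatched to MUL
c22: I5 complete | I6 operands ready
c23: R1←I5
c24: I7 dispatched to INT
c25: I7 operands ready
c26: I6 complete | I7 complete
c27: R4←I6 | R3←I7
c28: I4 complete
c29: R2←I4
c30: I8 dispatched to DIV
c31: I8 operands ready
c39: I8 complete
c40: R6←I8

cycle = 40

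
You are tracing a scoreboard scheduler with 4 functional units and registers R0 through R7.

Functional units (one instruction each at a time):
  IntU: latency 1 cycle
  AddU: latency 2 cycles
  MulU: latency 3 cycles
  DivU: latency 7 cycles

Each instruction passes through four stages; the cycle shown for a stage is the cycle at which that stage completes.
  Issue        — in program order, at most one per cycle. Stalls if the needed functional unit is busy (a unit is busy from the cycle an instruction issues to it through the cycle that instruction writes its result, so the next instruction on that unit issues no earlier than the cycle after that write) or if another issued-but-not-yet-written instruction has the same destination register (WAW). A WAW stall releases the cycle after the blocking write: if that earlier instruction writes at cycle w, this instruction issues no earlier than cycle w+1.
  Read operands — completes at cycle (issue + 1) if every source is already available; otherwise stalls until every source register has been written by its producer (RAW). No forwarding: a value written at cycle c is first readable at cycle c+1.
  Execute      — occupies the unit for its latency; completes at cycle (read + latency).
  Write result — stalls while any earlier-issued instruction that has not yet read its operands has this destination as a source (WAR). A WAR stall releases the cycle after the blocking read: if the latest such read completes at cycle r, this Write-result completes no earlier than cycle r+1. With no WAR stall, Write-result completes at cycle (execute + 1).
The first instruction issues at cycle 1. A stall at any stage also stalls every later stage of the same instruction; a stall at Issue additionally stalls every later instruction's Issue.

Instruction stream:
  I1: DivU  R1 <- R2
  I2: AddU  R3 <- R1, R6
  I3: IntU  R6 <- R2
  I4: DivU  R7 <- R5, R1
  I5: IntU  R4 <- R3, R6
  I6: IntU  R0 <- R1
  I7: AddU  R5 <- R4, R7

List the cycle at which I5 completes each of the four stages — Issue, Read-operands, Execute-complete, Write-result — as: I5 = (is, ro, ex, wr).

  I1 | 1 | 2 | 9 | 10
  I2 | 2 | 11 | 13 | 14   RAW R1: wait I1 write@10
  I3 | 3 | 4 | 5 | 12   WAR R6: wait I2 read@11
  I4 | 11 | 12 | 19 | 20   struct: DivU busy until I1 writes@10
  I5 | 13 | 15 | 16 | 17   struct: IntU busy until I3 writes@12 · RAW R3: wait I2 write@14
  I6 | 18 | 19 | 20 | 21   struct: IntU busy until I5 writes@17
  I7 | 19 | 21 | 23 | 24   RAW R7: wait I4 write@20

I5 = (13, 15, 16, 17)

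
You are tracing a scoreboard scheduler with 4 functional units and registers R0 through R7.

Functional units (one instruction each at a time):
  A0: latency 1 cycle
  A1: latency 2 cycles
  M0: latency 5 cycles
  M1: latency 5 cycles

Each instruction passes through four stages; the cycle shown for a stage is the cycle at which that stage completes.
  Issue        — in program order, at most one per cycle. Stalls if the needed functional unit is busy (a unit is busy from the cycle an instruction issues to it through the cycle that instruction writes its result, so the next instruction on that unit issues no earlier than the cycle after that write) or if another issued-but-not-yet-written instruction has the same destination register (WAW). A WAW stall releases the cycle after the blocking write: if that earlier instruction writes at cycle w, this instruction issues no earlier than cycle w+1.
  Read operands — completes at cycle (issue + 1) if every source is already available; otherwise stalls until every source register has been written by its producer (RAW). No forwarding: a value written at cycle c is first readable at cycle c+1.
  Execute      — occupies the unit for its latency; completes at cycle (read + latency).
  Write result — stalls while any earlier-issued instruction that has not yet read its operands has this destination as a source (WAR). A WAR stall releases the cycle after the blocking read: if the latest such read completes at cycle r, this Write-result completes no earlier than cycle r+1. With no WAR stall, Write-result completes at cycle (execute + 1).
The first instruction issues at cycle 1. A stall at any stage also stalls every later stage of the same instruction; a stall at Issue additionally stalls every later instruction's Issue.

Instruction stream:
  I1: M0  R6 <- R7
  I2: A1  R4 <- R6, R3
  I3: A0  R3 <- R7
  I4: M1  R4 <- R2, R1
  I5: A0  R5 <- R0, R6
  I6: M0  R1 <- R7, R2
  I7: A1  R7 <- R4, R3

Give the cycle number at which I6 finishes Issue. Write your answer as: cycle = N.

I1  is:1  ro:2  ex:7  wr:8
I2  is:2  ro:9  ex:11  wr:12  — RAW R6: wait I1 write@8
I3  is:3  ro:4  ex:5  wr:10  — WAR R3: wait I2 read@9
I4  is:13  ro:14  ex:19  wr:20  — WAW R4: wait I2 write@12
I5  is:14  ro:15  ex:16  wr:17
I6  is:15  ro:16  ex:21  wr:22
I7  is:16  ro:21  ex:23  wr:24  — RAW R4: wait I4 write@20

cycle = 15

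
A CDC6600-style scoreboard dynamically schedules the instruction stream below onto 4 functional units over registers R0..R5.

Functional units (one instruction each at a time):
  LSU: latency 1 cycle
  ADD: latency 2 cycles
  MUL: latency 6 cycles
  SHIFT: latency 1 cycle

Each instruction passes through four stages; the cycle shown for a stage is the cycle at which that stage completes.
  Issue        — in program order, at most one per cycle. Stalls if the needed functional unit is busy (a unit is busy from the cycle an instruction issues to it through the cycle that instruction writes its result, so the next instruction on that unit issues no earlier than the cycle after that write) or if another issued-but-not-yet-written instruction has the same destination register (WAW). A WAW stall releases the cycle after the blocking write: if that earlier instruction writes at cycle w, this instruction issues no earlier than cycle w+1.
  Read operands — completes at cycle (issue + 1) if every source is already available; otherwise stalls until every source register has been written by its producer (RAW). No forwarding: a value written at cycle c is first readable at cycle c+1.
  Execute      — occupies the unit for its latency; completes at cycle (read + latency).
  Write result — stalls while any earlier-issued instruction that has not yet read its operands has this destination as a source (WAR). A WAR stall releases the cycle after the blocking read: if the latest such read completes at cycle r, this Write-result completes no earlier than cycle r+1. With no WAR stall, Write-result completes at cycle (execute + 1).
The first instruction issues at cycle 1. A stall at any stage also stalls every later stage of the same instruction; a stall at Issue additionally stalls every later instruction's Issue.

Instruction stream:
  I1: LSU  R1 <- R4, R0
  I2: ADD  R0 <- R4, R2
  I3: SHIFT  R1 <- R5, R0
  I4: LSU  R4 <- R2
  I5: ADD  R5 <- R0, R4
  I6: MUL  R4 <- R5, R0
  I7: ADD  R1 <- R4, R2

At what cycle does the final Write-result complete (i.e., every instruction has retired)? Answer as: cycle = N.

1) issue 1, read 2, done 3, write 4
2) issue 2, read 3, done 5, write 6
3) issue 5, read 7, done 8, write 9  <WAW R1: wait I1 write@4 / RAW R0: wait I2 write@6>
4) issue 6, read 7, done 8, write 9
5) issue 7, read 10, done 12, write 13  <RAW R4: wait I4 write@9>
6) issue 10, read 14, done 20, write 21  <WAW R4: wait I4 write@9 / RAW R5: wait I5 write@13>
7) issue 14, read 22, done 24, write 25  <struct: ADD busy until I5 writes@13 / RAW R4: wait I6 write@21>

cycle = 25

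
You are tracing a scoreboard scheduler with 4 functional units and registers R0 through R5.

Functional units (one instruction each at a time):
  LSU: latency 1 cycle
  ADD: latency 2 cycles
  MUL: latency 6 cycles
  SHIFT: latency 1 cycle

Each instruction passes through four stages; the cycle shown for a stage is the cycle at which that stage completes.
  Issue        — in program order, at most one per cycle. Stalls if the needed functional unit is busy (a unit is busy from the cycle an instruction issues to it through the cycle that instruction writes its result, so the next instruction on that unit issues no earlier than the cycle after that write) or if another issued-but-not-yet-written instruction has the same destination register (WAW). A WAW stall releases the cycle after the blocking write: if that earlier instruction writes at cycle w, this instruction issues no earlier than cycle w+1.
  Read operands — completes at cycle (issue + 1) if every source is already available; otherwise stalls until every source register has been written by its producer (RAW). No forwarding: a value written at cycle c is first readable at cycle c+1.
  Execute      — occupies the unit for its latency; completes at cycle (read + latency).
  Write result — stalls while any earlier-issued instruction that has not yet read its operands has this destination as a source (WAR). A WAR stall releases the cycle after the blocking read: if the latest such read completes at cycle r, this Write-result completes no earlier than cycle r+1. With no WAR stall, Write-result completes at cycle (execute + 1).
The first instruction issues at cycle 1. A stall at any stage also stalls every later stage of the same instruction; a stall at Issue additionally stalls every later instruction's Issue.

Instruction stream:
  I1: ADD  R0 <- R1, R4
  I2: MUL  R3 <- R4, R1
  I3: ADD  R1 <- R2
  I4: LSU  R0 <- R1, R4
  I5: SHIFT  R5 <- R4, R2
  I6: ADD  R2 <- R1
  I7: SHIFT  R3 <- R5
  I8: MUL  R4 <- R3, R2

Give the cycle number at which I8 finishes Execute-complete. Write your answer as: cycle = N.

c1: I1→ADD
c2: I1 RO; I2→MUL
c3: I2 RO
c4: I1 EX
c5: I1 WR R0
c6: I3→ADD
c7: I3 RO; I4→LSU
c8: I5→SHIFT
c9: I2 EX; I3 EX; I5 RO
c10: I2 WR R3; I3 WR R1; I5 EX
c11: I4 RO; I5 WR R5; I6→ADD
c12: I4 EX; I6 RO; I7→SHIFT
c13: I4 WR R0; I7 RO; I8→MUL
c14: I6 EX; I7 EX
c15: I6 WR R2; I7 WR R3
c16: I8 RO
c22: I8 EX
c23: I8 WR R4

cycle = 22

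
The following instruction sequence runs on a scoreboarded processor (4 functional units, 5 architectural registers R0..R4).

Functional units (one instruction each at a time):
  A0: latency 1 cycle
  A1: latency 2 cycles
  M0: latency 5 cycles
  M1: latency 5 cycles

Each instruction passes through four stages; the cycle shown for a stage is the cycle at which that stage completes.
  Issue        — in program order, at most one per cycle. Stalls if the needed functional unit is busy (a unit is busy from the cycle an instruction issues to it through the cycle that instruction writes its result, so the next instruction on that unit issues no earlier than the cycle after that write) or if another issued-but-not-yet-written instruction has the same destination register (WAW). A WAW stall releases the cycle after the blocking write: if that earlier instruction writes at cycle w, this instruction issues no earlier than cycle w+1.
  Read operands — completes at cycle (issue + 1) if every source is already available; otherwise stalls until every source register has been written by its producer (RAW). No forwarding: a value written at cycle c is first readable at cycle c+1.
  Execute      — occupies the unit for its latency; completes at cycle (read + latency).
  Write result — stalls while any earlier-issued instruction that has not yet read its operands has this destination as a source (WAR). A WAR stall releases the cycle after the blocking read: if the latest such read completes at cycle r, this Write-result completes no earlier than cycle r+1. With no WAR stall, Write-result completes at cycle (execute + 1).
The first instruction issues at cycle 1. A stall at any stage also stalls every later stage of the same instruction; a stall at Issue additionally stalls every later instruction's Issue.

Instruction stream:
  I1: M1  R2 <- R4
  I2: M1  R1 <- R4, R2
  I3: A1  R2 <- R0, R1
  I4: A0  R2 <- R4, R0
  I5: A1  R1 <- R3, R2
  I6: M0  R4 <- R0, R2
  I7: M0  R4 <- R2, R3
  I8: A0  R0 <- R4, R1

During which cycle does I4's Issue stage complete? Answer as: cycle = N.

cycle = 21

t=1  I1 issues→M1
t=2  I1 reads
t=7  I1 exec-done
t=8  I1 writes R2
t=9  I2 issues→M1
t=10  I2 reads; I3 issues→A1
t=15  I2 exec-done
t=16  I2 writes R1
t=17  I3 reads
t=19  I3 exec-done
t=20  I3 writes R2
t=21  I4 issues→A0
t=22  I4 reads; I5 issues→A1
t=23  I4 exec-done; I6 issues→M0
t=24  I4 writes R2
t=25  I5 reads; I6 reads
t=27  I5 exec-done
t=28  I5 writes R1
t=30  I6 exec-done
t=31  I6 writes R4
t=32  I7 issues→M0
t=33  I7 reads; I8 issues→A0
t=38  I7 exec-done
t=39  I7 writes R4
t=40  I8 reads
t=41  I8 exec-done
t=42  I8 writes R0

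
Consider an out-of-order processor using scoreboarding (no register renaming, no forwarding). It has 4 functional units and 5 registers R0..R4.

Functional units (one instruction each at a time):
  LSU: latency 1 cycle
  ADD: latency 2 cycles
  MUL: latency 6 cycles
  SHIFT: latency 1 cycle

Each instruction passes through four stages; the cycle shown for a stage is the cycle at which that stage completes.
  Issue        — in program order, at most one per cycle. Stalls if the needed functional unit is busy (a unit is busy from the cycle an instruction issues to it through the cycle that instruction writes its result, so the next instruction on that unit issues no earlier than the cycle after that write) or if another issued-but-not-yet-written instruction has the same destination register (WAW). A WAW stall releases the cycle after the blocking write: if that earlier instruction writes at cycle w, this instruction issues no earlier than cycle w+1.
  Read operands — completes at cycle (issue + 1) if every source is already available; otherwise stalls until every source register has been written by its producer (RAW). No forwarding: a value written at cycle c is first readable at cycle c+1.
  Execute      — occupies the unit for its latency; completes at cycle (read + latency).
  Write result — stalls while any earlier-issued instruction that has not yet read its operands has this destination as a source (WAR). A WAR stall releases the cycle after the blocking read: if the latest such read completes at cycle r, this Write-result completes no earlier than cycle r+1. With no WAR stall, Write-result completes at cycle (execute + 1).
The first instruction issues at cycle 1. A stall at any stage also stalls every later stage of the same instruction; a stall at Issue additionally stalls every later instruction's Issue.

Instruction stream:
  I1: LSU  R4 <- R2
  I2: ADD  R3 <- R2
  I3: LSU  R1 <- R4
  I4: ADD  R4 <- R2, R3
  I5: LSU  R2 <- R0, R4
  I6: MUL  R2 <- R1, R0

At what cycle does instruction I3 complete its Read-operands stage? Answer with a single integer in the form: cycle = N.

cycle 1: I1→LSU
cycle 2: I1 RO, I2→ADD
cycle 3: I1 EX, I2 RO
cycle 4: I1 WR R4
cycle 5: I2 EX, I3→LSU
cycle 6: I2 WR R3, I3 RO
cycle 7: I3 EX, I4→ADD
cycle 8: I3 WR R1, I4 RO
cycle 9: I5→LSU
cycle 10: I4 EX
cycle 11: I4 WR R4
cycle 12: I5 RO
cycle 13: I5 EX
cycle 14: I5 WR R2
cycle 15: I6→MUL
cycle 16: I6 RO
cycle 22: I6 EX
cycle 23: I6 WR R2

cycle = 6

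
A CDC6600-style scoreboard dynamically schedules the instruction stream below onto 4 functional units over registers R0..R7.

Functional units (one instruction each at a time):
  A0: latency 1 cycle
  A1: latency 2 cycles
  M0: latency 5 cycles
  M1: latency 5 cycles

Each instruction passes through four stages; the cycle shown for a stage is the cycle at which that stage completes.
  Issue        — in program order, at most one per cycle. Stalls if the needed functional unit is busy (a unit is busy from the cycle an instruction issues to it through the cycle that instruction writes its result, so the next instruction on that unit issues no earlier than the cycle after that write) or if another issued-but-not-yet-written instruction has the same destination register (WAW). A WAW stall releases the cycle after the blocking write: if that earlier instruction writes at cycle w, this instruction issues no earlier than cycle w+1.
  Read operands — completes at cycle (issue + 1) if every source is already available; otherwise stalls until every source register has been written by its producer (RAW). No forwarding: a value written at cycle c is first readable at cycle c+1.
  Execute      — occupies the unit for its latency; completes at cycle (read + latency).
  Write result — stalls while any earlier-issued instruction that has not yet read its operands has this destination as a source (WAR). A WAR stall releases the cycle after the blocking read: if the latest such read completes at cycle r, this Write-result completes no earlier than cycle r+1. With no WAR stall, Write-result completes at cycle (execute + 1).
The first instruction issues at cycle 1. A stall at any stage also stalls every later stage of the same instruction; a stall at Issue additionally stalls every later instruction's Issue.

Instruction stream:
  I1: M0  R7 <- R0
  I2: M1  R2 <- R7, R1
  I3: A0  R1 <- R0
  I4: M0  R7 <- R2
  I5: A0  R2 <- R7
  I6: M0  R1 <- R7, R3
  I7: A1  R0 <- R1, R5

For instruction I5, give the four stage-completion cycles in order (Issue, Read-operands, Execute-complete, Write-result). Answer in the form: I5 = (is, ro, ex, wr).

I1  is:1  ro:2  ex:7  wr:8
I2  is:2  ro:9  ex:14  wr:15  — RAW R7: wait I1 write@8
I3  is:3  ro:4  ex:5  wr:10  — WAR R1: wait I2 read@9
I4  is:9  ro:16  ex:21  wr:22  — struct: M0 busy until I1 writes@8, RAW R2: wait I2 write@15
I5  is:16  ro:23  ex:24  wr:25  — WAW R2: wait I2 write@15, RAW R7: wait I4 write@22
I6  is:23  ro:24  ex:29  wr:30  — struct: M0 busy until I4 writes@22
I7  is:24  ro:31  ex:33  wr:34  — RAW R1: wait I6 write@30

I5 = (16, 23, 24, 25)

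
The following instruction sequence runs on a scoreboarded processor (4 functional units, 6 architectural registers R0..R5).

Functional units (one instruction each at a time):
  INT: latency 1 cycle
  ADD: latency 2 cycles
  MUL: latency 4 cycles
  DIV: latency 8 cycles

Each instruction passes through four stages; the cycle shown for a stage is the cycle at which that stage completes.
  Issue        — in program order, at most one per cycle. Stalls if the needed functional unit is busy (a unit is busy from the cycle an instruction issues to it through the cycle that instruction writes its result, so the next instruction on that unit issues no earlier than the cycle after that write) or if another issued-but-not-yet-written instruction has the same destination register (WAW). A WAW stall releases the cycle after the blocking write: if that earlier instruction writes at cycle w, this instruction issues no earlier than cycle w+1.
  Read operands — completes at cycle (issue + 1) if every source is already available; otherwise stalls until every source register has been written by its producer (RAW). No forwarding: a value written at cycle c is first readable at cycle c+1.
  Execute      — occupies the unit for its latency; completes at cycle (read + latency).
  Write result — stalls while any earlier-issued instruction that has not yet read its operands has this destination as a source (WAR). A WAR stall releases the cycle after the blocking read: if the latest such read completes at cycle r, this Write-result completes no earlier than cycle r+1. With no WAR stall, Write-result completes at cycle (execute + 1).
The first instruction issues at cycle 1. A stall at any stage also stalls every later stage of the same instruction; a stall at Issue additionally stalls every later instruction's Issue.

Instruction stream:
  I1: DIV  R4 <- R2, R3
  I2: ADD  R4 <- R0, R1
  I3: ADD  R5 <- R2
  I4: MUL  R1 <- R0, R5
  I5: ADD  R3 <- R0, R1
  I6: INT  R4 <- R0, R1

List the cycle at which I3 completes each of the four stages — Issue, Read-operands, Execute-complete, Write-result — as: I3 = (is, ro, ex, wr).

I3 = (17, 18, 20, 21)

I1  is:1  ro:2  ex:10  wr:11
I2  is:12  ro:13  ex:15  wr:16  — WAW R4: wait I1 write@11
I3  is:17  ro:18  ex:20  wr:21  — struct: ADD busy until I2 writes@16
I4  is:18  ro:22  ex:26  wr:27  — RAW R5: wait I3 write@21
I5  is:22  ro:28  ex:30  wr:31  — struct: ADD busy until I3 writes@21, RAW R1: wait I4 write@27
I6  is:23  ro:28  ex:29  wr:30  — RAW R1: wait I4 write@27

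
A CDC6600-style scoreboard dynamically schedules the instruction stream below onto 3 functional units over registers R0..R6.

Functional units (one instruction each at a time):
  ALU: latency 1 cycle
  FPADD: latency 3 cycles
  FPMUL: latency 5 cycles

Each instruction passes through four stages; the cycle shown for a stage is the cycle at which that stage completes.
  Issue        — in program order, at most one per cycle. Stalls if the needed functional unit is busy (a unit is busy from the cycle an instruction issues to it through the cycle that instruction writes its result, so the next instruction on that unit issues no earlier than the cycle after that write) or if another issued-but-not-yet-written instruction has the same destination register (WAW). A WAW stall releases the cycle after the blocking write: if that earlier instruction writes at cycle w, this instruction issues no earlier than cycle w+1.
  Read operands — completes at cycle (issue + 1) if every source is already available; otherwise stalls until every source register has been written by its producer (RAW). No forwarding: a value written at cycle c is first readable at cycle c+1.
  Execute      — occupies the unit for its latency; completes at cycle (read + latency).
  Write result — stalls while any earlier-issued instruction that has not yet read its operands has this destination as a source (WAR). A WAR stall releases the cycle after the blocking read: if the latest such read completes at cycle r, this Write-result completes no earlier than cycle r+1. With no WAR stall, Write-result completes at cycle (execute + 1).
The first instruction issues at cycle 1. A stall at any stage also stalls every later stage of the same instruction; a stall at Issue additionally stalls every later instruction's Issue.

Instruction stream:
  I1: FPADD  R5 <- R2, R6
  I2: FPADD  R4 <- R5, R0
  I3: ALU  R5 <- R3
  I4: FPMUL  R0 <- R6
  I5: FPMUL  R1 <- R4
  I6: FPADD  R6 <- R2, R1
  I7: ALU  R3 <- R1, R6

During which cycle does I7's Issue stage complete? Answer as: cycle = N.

cycle = 19

cycle 1: I1→FPADD
cycle 2: I1 RO
cycle 5: I1 EX
cycle 6: I1 WR R5
cycle 7: I2→FPADD
cycle 8: I2 RO, I3→ALU
cycle 9: I3 RO, I4→FPMUL
cycle 10: I3 EX, I4 RO
cycle 11: I2 EX, I3 WR R5
cycle 12: I2 WR R4
cycle 15: I4 EX
cycle 16: I4 WR R0
cycle 17: I5→FPMUL
cycle 18: I5 RO, I6→FPADD
cycle 19: I7→ALU
cycle 23: I5 EX
cycle 24: I5 WR R1
cycle 25: I6 RO
cycle 28: I6 EX
cycle 29: I6 WR R6
cycle 30: I7 RO
cycle 31: I7 EX
cycle 32: I7 WR R3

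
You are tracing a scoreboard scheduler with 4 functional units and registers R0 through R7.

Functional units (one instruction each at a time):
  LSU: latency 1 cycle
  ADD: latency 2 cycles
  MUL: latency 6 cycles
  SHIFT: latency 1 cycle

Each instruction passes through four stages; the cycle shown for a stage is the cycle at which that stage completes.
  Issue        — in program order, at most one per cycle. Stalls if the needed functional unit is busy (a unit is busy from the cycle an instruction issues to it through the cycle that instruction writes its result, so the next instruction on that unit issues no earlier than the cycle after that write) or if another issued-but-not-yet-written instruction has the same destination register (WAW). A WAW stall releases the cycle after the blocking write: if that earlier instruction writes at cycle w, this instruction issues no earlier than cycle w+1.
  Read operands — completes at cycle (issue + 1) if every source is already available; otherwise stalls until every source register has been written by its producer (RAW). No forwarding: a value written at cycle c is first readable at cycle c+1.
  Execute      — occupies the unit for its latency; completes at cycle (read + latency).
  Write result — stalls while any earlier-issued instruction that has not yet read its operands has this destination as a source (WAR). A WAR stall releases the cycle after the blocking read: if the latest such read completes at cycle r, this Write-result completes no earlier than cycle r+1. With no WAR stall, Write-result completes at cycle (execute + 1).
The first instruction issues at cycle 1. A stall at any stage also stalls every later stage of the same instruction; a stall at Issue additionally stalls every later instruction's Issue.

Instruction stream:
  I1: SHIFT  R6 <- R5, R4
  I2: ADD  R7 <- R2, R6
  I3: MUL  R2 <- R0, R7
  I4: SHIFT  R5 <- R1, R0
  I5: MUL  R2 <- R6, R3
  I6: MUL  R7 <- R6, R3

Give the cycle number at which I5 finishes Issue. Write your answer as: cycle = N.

[I1] 1/2/3/4
[I2] 2/5/7/8  (RAW R6: wait I1 write@4)
[I3] 3/9/15/16  (RAW R7: wait I2 write@8)
[I4] 5/6/7/8  (struct: SHIFT busy until I1 writes@4)
[I5] 17/18/24/25  (struct: MUL busy until I3 writes@16)
[I6] 26/27/33/34  (struct: MUL busy until I5 writes@25)

cycle = 17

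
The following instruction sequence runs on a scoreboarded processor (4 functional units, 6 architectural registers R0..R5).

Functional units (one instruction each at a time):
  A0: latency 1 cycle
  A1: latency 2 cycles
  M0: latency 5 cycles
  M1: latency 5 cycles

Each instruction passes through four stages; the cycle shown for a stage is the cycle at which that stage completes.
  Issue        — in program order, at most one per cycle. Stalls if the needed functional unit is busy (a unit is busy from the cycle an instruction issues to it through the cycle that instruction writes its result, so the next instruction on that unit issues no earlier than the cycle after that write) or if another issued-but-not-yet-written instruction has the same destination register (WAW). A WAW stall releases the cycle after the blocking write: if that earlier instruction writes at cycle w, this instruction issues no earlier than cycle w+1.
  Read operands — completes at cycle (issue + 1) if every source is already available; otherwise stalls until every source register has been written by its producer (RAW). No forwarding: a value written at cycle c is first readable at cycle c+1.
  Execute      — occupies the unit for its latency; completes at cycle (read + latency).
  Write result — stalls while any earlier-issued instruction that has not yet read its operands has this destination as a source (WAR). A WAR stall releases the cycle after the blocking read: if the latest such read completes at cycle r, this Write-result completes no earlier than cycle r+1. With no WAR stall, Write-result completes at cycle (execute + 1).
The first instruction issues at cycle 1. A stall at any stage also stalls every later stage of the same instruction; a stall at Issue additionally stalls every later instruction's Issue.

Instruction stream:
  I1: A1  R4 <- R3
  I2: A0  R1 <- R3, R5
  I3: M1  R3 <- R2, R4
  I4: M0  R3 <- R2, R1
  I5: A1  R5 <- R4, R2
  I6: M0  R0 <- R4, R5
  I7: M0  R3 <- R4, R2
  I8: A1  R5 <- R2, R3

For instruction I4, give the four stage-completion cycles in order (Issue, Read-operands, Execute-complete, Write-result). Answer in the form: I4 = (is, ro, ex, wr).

1) issue 1, read 2, done 4, write 5
2) issue 2, read 3, done 4, write 5
3) issue 3, read 6, done 11, write 12  <RAW R4: wait I1 write@5>
4) issue 13, read 14, done 19, write 20  <WAW R3: wait I3 write@12>
5) issue 14, read 15, done 17, write 18
6) issue 21, read 22, done 27, write 28  <struct: M0 busy until I4 writes@20>
7) issue 29, read 30, done 35, write 36  <struct: M0 busy until I6 writes@28>
8) issue 30, read 37, done 39, write 40  <RAW R3: wait I7 write@36>

I4 = (13, 14, 19, 20)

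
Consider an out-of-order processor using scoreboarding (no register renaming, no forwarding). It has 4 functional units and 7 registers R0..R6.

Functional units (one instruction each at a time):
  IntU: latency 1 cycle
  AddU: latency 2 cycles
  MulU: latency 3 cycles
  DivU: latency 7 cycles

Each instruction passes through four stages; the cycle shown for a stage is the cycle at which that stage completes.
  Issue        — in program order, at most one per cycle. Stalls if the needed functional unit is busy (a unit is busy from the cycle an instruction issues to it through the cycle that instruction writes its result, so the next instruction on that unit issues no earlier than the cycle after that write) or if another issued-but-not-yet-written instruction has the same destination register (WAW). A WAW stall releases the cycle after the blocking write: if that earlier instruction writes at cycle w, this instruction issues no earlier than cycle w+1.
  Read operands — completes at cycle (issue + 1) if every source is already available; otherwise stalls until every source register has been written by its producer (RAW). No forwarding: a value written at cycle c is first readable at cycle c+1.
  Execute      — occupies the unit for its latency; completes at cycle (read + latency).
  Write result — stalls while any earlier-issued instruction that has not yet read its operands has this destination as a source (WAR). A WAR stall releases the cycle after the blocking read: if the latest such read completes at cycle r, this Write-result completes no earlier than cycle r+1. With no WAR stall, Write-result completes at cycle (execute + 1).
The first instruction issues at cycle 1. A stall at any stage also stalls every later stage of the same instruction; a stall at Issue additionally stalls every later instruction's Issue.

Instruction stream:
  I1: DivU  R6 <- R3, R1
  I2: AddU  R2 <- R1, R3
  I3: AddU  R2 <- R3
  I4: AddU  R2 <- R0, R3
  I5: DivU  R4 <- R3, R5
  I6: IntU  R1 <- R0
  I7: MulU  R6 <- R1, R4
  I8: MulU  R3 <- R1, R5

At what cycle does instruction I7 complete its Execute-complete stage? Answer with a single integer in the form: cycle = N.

cycle 1: I1→DivU
cycle 2: I1 RO | I2→AddU
cycle 3: I2 RO
cycle 5: I2 EX
cycle 6: I2 WR R2
cycle 7: I3→AddU
cycle 8: I3 RO
cycle 9: I1 EX
cycle 10: I1 WR R6 | I3 EX
cycle 11: I3 WR R2
cycle 12: I4→AddU
cycle 13: I4 RO | I5→DivU
cycle 14: I5 RO | I6→IntU
cycle 15: I4 EX | I6 RO | I7→MulU
cycle 16: I4 WR R2 | I6 EX
cycle 17: I6 WR R1
cycle 21: I5 EX
cycle 22: I5 WR R4
cycle 23: I7 RO
cycle 26: I7 EX
cycle 27: I7 WR R6
cycle 28: I8→MulU
cycle 29: I8 RO
cycle 32: I8 EX
cycle 33: I8 WR R3

cycle = 26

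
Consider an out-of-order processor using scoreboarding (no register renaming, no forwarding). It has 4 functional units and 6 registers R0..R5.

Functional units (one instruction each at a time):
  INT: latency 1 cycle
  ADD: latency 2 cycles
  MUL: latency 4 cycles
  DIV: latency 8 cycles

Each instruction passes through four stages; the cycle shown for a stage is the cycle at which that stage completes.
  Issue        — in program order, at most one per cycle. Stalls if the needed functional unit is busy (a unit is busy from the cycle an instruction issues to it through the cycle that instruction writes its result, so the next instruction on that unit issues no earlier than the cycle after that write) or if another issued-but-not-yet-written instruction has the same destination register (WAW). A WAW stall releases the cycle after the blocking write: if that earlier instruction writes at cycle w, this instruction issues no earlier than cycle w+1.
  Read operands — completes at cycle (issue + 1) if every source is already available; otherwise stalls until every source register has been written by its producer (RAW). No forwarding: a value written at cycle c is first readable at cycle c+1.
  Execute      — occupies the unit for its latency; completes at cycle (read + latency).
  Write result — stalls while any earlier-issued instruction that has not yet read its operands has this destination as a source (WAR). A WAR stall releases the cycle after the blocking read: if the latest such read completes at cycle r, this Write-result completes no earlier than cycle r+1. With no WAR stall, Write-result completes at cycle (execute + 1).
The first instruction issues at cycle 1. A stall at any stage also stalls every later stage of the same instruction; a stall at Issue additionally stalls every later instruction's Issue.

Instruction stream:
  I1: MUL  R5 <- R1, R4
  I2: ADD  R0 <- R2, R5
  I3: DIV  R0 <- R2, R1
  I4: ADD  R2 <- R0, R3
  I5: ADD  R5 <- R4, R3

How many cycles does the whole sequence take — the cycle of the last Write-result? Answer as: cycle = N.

c1: I1→MUL
c2: I1 RO; I2→ADD
c6: I1 EX
c7: I1 WR R5
c8: I2 RO
c10: I2 EX
c11: I2 WR R0
c12: I3→DIV
c13: I3 RO; I4→ADD
c21: I3 EX
c22: I3 WR R0
c23: I4 RO
c25: I4 EX
c26: I4 WR R2
c27: I5→ADD
c28: I5 RO
c30: I5 EX
c31: I5 WR R5

cycle = 31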